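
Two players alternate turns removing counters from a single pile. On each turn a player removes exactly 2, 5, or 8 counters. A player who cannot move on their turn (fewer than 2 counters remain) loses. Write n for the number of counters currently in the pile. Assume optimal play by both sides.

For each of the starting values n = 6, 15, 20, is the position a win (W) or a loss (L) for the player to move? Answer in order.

6: W, 15: W, 20: L

Build the W/L table. Terminal = L. A non-terminal position is W if it has a move to some L; otherwise it is L.
n=0: no move → L
n=1: no move → L
n=2: W (go to 0, an L position)
n=3: W (go to 1, an L position)
n=4: L (sole option 2(W) is W)
n=5: W (go to 0, an L position)
n=6: W (go to 4, an L position)
n=7: L (options 5(W), 2(W) are all W)
n=8: W (go to 0, an L position)
n=9: W (go to 7, an L position)
n=10: L (options 8(W), 5(W), 2(W) are all W)
n=11: L (options 9(W), 6(W), 3(W) are all W)
n=12: W (go to 10, an L position)
n=13: W (go to 11, an L position)
n=14: L (options 12(W), 9(W), 6(W) are all W)
n=15: W (go to 10, an L position)
n=16: W (go to 14, an L position)
n=17: L (options 15(W), 12(W), 9(W) are all W)
n=18: W (go to 10, an L position)
n=19: W (go to 17, an L position)
n=20: L (options 18(W), 15(W), 12(W) are all W)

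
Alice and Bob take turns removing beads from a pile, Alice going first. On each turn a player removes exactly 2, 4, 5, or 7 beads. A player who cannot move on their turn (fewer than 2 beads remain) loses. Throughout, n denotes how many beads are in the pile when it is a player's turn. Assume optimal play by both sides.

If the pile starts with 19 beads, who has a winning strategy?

Bob wins.

Positions with no move are L. A position that does have a move is losing for the player to move precisely when every available move leads to a winning position for the opponent. Fill in the labels:
n=0: no move → L
n=1: no move → L
n=2: →0(L), so W
n=3: →1(L), so W
n=4: →0(L), so W
n=5: →1(L), so W
n=6: →1(L), so W
n=7: →0(L), so W
n=8: →1(L), so W
n=9: →7(W), 5(W), 4(W), 2(W) — all W, so L
n=10: →8(W), 6(W), 5(W), 3(W) — all W, so L
n=11: →9(L), so W
n=12: →10(L), so W
n=13: →9(L), so W
n=14: →10(L), so W
n=15: →10(L), so W
n=16: →9(L), so W
n=17: →10(L), so W
n=18: →16(W), 14(W), 13(W), 11(W) — all W, so L
n=19: →17(W), 15(W), 14(W), 12(W) — all W, so L
Every move from 19 reaches a W position, so the mover loses.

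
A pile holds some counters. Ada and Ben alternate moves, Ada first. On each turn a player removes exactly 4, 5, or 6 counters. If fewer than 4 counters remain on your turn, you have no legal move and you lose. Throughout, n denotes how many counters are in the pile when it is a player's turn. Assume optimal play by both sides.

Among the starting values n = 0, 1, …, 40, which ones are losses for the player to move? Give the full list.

Compute win/loss labels from the base case upward. A position with no move is L. Any other position is W if it can reach an L in one move, else L.
n=0: no move → L
n=1: no move → L
n=2: no move → L
n=3: no move → L
n=4: can move to 0, which is L ⇒ W
n=5: can move to 1, which is L ⇒ W
n=6: can move to 2, which is L ⇒ W
n=7: can move to 3, which is L ⇒ W
n=8: can move to 3, which is L ⇒ W
n=9: can move to 3, which is L ⇒ W
n=10: moves to 6(W), 5(W), 4(W); every one is W ⇒ L
n=11: moves to 7(W), 6(W), 5(W); every one is W ⇒ L
n=12: moves to 8(W), 7(W), 6(W); every one is W ⇒ L
n=13: moves to 9(W), 8(W), 7(W); every one is W ⇒ L
n=14: can move to 10, which is L ⇒ W
n=15: can move to 11, which is L ⇒ W
n=16: can move to 12, which is L ⇒ W
n=17: can move to 13, which is L ⇒ W
n=18: can move to 13, which is L ⇒ W
n=19: can move to 13, which is L ⇒ W
n=20: moves to 16(W), 15(W), 14(W); every one is W ⇒ L
n=21: moves to 17(W), 16(W), 15(W); every one is W ⇒ L
n=22: moves to 18(W), 17(W), 16(W); every one is W ⇒ L
n=23: moves to 19(W), 18(W), 17(W); every one is W ⇒ L
n=24: can move to 20, which is L ⇒ W
n=25: can move to 21, which is L ⇒ W
n=26: can move to 22, which is L ⇒ W
n=27: can move to 23, which is L ⇒ W
n=28: can move to 23, which is L ⇒ W
n=29: can move to 23, which is L ⇒ W
n=30: moves to 26(W), 25(W), 24(W); every one is W ⇒ L
n=31: moves to 27(W), 26(W), 25(W); every one is W ⇒ L
n=32: moves to 28(W), 27(W), 26(W); every one is W ⇒ L
n=33: moves to 29(W), 28(W), 27(W); every one is W ⇒ L
n=34: can move to 30, which is L ⇒ W
n=35: can move to 31, which is L ⇒ W
n=36: can move to 32, which is L ⇒ W
n=37: can move to 33, which is L ⇒ W
n=38: can move to 33, which is L ⇒ W
n=39: can move to 33, which is L ⇒ W
n=40: moves to 36(W), 35(W), 34(W); every one is W ⇒ L
Reading off the rows marked L gives the requested list; there are 17 such values of n.

0, 1, 2, 3, 10, 11, 12, 13, 20, 21, 22, 23, 30, 31, 32, 33, 40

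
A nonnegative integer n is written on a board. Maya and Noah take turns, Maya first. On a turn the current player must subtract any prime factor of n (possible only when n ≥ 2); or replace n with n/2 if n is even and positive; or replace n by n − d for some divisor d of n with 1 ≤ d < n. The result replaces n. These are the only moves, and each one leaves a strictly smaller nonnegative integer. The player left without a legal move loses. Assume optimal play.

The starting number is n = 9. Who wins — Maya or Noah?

Compute win/loss labels from the base case upward. A position with no move is L. Any other position is W if it can reach an L in one move, else L.
n=0: no move → L
n=1: no move → L
n=2: →0(L), so W
n=3: →0(L), so W
n=4: →2(W), 3(W) — all W, so L
n=5: →0(L), so W
n=6: →4(L), so W
n=7: →0(L), so W
n=8: →4(L), so W
n=9: →6(W), 8(W) — all W, so L
The starting position 9 is L: whatever Maya does, the opponent receives a W position.

Noah wins.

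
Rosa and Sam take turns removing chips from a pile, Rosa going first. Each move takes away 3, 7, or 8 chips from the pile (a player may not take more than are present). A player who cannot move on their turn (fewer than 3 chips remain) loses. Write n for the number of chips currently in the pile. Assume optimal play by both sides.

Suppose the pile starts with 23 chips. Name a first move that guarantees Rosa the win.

Remove 7, leaving 16.

Label each position W (a win for the player to move) or L (a loss). A position with no legal move is L; any other position is W exactly when some move reaches an L, and L when every move reaches a W.
n=0: no move → L
n=1: no move → L
n=2: no move → L
n=3: W (go to 0, an L position)
n=4: W (go to 1, an L position)
n=5: W (go to 2, an L position)
n=6: L (sole option 3(W) is W)
n=7: W (go to 0, an L position)
n=8: W (go to 1, an L position)
n=9: W (go to 6, an L position)
n=10: W (go to 2, an L position)
n=11: L (options 8(W), 4(W), 3(W) are all W)
n=12: L (options 9(W), 5(W), 4(W) are all W)
n=13: W (go to 6, an L position)
n=14: W (go to 11, an L position)
n=15: W (go to 12, an L position)
n=16: L (options 13(W), 9(W), 8(W) are all W)
n=17: L (options 14(W), 10(W), 9(W) are all W)
n=18: W (go to 11, an L position)
n=19: W (go to 16, an L position)
n=20: W (go to 17, an L position)
n=21: L (options 18(W), 14(W), 13(W) are all W)
n=22: L (options 19(W), 15(W), 14(W) are all W)
n=23: W (go to 16, an L position)
From 23, the L positions reachable in one move are: 16.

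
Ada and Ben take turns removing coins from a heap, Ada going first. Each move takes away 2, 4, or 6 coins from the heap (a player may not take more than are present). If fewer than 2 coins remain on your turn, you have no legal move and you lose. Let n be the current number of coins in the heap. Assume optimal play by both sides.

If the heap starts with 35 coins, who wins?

Use the standard recursion: the mover loses at a terminal position; elsewhere, the mover wins exactly when some move hands the opponent an L position.
n=0: no move → L
n=1: no move → L
n=2: W (go to 0, an L position)
n=3: W (go to 1, an L position)
n=4: W (go to 0, an L position)
n=5: W (go to 1, an L position)
n=6: W (go to 0, an L position)
n=7: W (go to 1, an L position)
n=8: L (options 6(W), 4(W), 2(W) are all W)
n=9: L (options 7(W), 5(W), 3(W) are all W)
n=10: W (go to 8, an L position)
n=11: W (go to 9, an L position)
n=12: W (go to 8, an L position)
n=13: W (go to 9, an L position)
n=14: W (go to 8, an L position)
n=15: W (go to 9, an L position)
n=16: L (options 14(W), 12(W), 10(W) are all W)
n=17: L (options 15(W), 13(W), 11(W) are all W)
n=18: W (go to 16, an L position)
n=19: W (go to 17, an L position)
n=20: W (go to 16, an L position)
n=21: W (go to 17, an L position)
n=22: W (go to 16, an L position)
n=23: W (go to 17, an L position)
n=24: L (options 22(W), 20(W), 18(W) are all W)
n=25: L (options 23(W), 21(W), 19(W) are all W)
n=26: W (go to 24, an L position)
n=27: W (go to 25, an L position)
n=28: W (go to 24, an L position)
n=29: W (go to 25, an L position)
n=30: W (go to 24, an L position)
n=31: W (go to 25, an L position)
n=32: L (options 30(W), 28(W), 26(W) are all W)
n=33: L (options 31(W), 29(W), 27(W) are all W)
n=34: W (go to 32, an L position)
n=35: W (go to 33, an L position)
The starting position 35 is W: Ada should remove 2, leaving 33, handing over an L position.

Ada wins.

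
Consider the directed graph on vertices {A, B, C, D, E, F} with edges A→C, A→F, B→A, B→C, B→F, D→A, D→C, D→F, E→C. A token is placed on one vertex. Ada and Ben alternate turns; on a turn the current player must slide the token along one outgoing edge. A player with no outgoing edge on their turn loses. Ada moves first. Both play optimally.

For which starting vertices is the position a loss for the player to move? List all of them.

Compute win/loss labels from the base case upward. A position with no move is L. Any other position is W if it can reach an L in one move, else L.
Every edge goes from a vertex to one that appears earlier in the order F, C, A, B, D, E, so processing vertices in that order labels each vertex after all of its successors.
F: no outgoing edge → L
C: no outgoing edge → L
A: can move to C, which is L ⇒ W
B: can move to C, which is L ⇒ W
D: can move to C, which is L ⇒ W
E: can move to C, which is L ⇒ W
Reading off the rows marked L gives the requested list; there are 2 such vertices.

C, F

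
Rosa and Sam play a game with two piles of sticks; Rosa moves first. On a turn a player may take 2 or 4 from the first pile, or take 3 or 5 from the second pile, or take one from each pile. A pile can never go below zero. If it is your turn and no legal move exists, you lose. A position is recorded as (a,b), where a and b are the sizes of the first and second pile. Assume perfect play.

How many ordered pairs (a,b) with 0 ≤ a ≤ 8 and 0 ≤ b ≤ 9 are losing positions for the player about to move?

Use the standard recursion: the mover loses at a terminal position; elsewhere, the mover wins exactly when some move hands the opponent an L position.
Every move lowers a or b (never raises either), so fill the grid row by row in increasing a, and left to right within a row: each cell's successors are then already labelled.
      b=0  b=1  b=2  b=3  b=4  b=5  b=6  b=7  b=8  b=9
a=0:    L    L    L    W    W    W    W    W    L    L
a=1:    L    W    W    W    L    W    L    W    L    W
a=2:    W    W    W    L    L    W    W    W    W    W
a=3:    W    L    L    L    W    W    W    W    W    L
a=4:    W    W    W    W    W    L    L    L    W    W
a=5:    W    W    W    W    W    L    W    W    W    W
a=6:    L    L    L    W    W    W    W    W    L    L
a=7:    L    W    W    W    L    W    L    W    L    W
a=8:    W    W    W    L    L    W    W    W    W    W
Cells with no legal move (terminal, hence L): (0,0), (0,1), (0,2), (1,0).
The remaining L cells, each justified by listing all of its moves:
(0,8): moves to (0,5)(W), (0,3)(W); every one is W ⇒ L
(0,9): moves to (0,6)(W), (0,4)(W); every one is W ⇒ L
(1,4): moves to (1,1)(W), (0,3)(W); every one is W ⇒ L
(1,6): moves to (1,3)(W), (1,1)(W), (0,5)(W); every one is W ⇒ L
(1,8): moves to (1,5)(W), (1,3)(W), (0,7)(W); every one is W ⇒ L
(2,3): moves to (0,3)(W), (2,0)(W), (1,2)(W); every one is W ⇒ L
(2,4): moves to (0,4)(W), (2,1)(W), (1,3)(W); every one is W ⇒ L
(3,1): moves to (1,1)(W), (2,0)(W); every one is W ⇒ L
(3,2): moves to (1,2)(W), (2,1)(W); every one is W ⇒ L
(3,3): moves to (1,3)(W), (3,0)(W), (2,2)(W); every one is W ⇒ L
(3,9): moves to (1,9)(W), (3,6)(W), (3,4)(W), (2,8)(W); every one is W ⇒ L
(4,5): moves to (2,5)(W), (0,5)(W), (4,2)(W), (4,0)(W), (3,4)(W); every one is W ⇒ L
(4,6): moves to (2,6)(W), (0,6)(W), (4,3)(W), (4,1)(W), (3,5)(W); every one is W ⇒ L
(4,7): moves to (2,7)(W), (0,7)(W), (4,4)(W), (4,2)(W), (3,6)(W); every one is W ⇒ L
(5,5): moves to (3,5)(W), (1,5)(W), (5,2)(W), (5,0)(W), (4,4)(W); every one is W ⇒ L
(6,0): moves to (4,0)(W), (2,0)(W); every one is W ⇒ L
(6,1): moves to (4,1)(W), (2,1)(W), (5,0)(W); every one is W ⇒ L
(6,2): moves to (4,2)(W), (2,2)(W), (5,1)(W); every one is W ⇒ L
(6,8): moves to (4,8)(W), (2,8)(W), (6,5)(W), (6,3)(W), (5,7)(W); every one is W ⇒ L
(6,9): moves to (4,9)(W), (2,9)(W), (6,6)(W), (6,4)(W), (5,8)(W); every one is W ⇒ L
(7,0): moves to (5,0)(W), (3,0)(W); every one is W ⇒ L
(7,4): moves to (5,4)(W), (3,4)(W), (7,1)(W), (6,3)(W); every one is W ⇒ L
(7,6): moves to (5,6)(W), (3,6)(W), (7,3)(W), (7,1)(W), (6,5)(W); every one is W ⇒ L
(7,8): moves to (5,8)(W), (3,8)(W), (7,5)(W), (7,3)(W), (6,7)(W); every one is W ⇒ L
(8,3): moves to (6,3)(W), (4,3)(W), (8,0)(W), (7,2)(W); every one is W ⇒ L
(8,4): moves to (6,4)(W), (4,4)(W), (8,1)(W), (7,3)(W); every one is W ⇒ L
Every other cell has at least one move into one of the L cells above, so it is W.
L cells per row: a=0: 5, a=1: 4, a=2: 2, a=3: 4, a=4: 3, a=5: 1, a=6: 5, a=7: 4, a=8: 2; total 30.

30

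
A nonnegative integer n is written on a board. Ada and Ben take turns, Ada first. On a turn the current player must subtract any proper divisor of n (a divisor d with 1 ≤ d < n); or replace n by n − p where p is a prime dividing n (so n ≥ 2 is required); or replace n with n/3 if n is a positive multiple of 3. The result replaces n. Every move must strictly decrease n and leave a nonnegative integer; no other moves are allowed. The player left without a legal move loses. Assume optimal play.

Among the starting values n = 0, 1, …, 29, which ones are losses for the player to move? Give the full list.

Positions with no move are L. A position that does have a move is losing for the player to move precisely when every available move leads to a winning position for the opponent. Fill in the labels:
n=0: no move → L
n=1: no move → L
n=2: reaches L-position 0 → W
n=3: reaches L-position 0 → W
n=4: only reaches 2(W), 3(W), all W → L
n=5: reaches L-position 0 → W
n=6: reaches L-position 4 → W
n=7: reaches L-position 0 → W
n=8: reaches L-position 4 → W
n=9: only reaches 3(W), 6(W), 8(W), all W → L
n=10: reaches L-position 9 → W
n=11: reaches L-position 0 → W
n=12: reaches L-position 4 → W
n=13: reaches L-position 0 → W
n=14: only reaches 7(W), 12(W), 13(W), all W → L
n=15: reaches L-position 14 → W
n=16: reaches L-position 14 → W
n=17: reaches L-position 0 → W
n=18: reaches L-position 9 → W
n=19: reaches L-position 0 → W
n=20: only reaches 10(W), 15(W), 16(W), 18(W), 19(W), all W → L
n=21: reaches L-position 14 → W
n=22: reaches L-position 20 → W
n=23: reaches L-position 0 → W
n=24: reaches L-position 20 → W
n=25: reaches L-position 20 → W
n=26: only reaches 13(W), 24(W), 25(W), all W → L
n=27: reaches L-position 9 → W
n=28: reaches L-position 14 → W
n=29: reaches L-position 0 → W
The losing starting values of n are exactly the entries labelled L in this table (7 of them).

0, 1, 4, 9, 14, 20, 26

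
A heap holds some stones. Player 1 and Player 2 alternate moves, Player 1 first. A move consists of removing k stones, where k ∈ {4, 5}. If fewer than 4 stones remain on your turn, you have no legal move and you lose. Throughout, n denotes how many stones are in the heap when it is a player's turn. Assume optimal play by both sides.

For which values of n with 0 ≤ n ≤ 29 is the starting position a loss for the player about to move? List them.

Compute win/loss labels from the base case upward. A position with no move is L. Any other position is W if it can reach an L in one move, else L.
n=0: no move → L
n=1: no move → L
n=2: no move → L
n=3: no move → L
n=4: W (go to 0, an L position)
n=5: W (go to 1, an L position)
n=6: W (go to 2, an L position)
n=7: W (go to 3, an L position)
n=8: W (go to 3, an L position)
n=9: L (options 5(W), 4(W) are all W)
n=10: L (options 6(W), 5(W) are all W)
n=11: L (options 7(W), 6(W) are all W)
n=12: L (options 8(W), 7(W) are all W)
n=13: W (go to 9, an L position)
n=14: W (go to 10, an L position)
n=15: W (go to 11, an L position)
n=16: W (go to 12, an L position)
n=17: W (go to 12, an L position)
n=18: L (options 14(W), 13(W) are all W)
n=19: L (options 15(W), 14(W) are all W)
n=20: L (options 16(W), 15(W) are all W)
n=21: L (options 17(W), 16(W) are all W)
n=22: W (go to 18, an L position)
n=23: W (go to 19, an L position)
n=24: W (go to 20, an L position)
n=25: W (go to 21, an L position)
n=26: W (go to 21, an L position)
n=27: L (options 23(W), 22(W) are all W)
n=28: L (options 24(W), 23(W) are all W)
n=29: L (options 25(W), 24(W) are all W)
The losing starting values of n are exactly the entries labelled L in this table (15 of them).

0, 1, 2, 3, 9, 10, 11, 12, 18, 19, 20, 21, 27, 28, 29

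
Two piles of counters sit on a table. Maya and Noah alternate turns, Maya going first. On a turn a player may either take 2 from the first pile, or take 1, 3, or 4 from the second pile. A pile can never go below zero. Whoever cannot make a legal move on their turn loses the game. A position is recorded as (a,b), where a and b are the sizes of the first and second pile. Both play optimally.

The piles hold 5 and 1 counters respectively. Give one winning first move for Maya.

Positions with no move are L. A position that does have a move is losing for the player to move precisely when every available move leads to a winning position for the opponent. Fill in the labels:
No move ever increases a pile, so every position that can arise here has a ≤ 5 and b ≤ 1; it is enough to label the cells with 0 ≤ a ≤ 5 and 0 ≤ b ≤ 1.
Every move lowers a or b (never raises either), so fill the grid row by row in increasing a, and left to right within a row: each cell's successors are then already labelled.
      b=0  b=1
a=0:    L    W
a=1:    L    W
a=2:    W    L
a=3:    W    L
a=4:    L    W
a=5:    L    W
Cells with no legal move (terminal, hence L): (0,0), (1,0).
The remaining L cells, each justified by listing all of its moves:
(2,1): →(0,1)(W), (2,0)(W) — all W, so L
(3,1): →(1,1)(W), (3,0)(W) — all W, so L
(4,0): →(2,0)(W) only, which is W, so L
(5,0): →(3,0)(W) only, which is W, so L
Every other cell has at least one move into one of the L cells above, so it is W.
From (5,1), the L positions reachable in one move are: (3,1), (5,0). Any move reaching one of these is winning.

Move to (3,1).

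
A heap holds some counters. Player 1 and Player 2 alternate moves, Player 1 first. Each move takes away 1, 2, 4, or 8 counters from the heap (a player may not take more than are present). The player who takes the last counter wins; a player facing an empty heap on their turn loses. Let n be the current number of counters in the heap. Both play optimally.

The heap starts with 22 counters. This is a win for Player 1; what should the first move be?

Classify positions by backward induction: terminal positions (no move available) are L. From any other position, the mover wins iff some move reaches an L.
n=0: no move → L
n=1: W (go to 0, an L position)
n=2: W (go to 0, an L position)
n=3: L (options 2(W), 1(W) are all W)
n=4: W (go to 3, an L position)
n=5: W (go to 3, an L position)
n=6: L (options 5(W), 4(W), 2(W) are all W)
n=7: W (go to 6, an L position)
n=8: W (go to 6, an L position)
n=9: L (options 8(W), 7(W), 5(W), 1(W) are all W)
n=10: W (go to 9, an L position)
n=11: W (go to 9, an L position)
n=12: L (options 11(W), 10(W), 8(W), 4(W) are all W)
n=13: W (go to 12, an L position)
n=14: W (go to 12, an L position)
n=15: L (options 14(W), 13(W), 11(W), 7(W) are all W)
n=16: W (go to 15, an L position)
n=17: W (go to 15, an L position)
n=18: L (options 17(W), 16(W), 14(W), 10(W) are all W)
n=19: W (go to 18, an L position)
n=20: W (go to 18, an L position)
n=21: L (options 20(W), 19(W), 17(W), 13(W) are all W)
n=22: W (go to 21, an L position)
From 22, the L positions reachable in one move are: 21, 18. Any move reaching one of these is winning.

Remove 1, leaving 21.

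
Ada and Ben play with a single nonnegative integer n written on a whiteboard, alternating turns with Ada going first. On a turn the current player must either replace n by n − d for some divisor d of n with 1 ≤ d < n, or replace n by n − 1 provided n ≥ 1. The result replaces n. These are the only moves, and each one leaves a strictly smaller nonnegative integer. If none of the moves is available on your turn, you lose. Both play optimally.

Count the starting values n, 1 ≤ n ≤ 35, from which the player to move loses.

Work bottom-up. With no move the player to move loses. Otherwise the position is W if at least one move leads to an L position for the opponent, and L if every move leads to a W.
n=0: no move → L
n=1: W (go to 0, an L position)
n=2: L (sole option 1(W) is W)
n=3: W (go to 2, an L position)
n=4: W (go to 2, an L position)
n=5: L (sole option 4(W) is W)
n=6: W (go to 5, an L position)
n=7: L (sole option 6(W) is W)
n=8: W (go to 7, an L position)
n=9: L (options 6(W), 8(W) are all W)
n=10: W (go to 5, an L position)
n=11: L (sole option 10(W) is W)
n=12: W (go to 9, an L position)
n=13: L (sole option 12(W) is W)
n=14: W (go to 7, an L position)
n=15: L (options 10(W), 12(W), 14(W) are all W)
n=16: W (go to 15, an L position)
n=17: L (sole option 16(W) is W)
n=18: W (go to 9, an L position)
n=19: L (sole option 18(W) is W)
n=20: W (go to 15, an L position)
n=21: L (options 14(W), 18(W), 20(W) are all W)
n=22: W (go to 11, an L position)
n=23: L (sole option 22(W) is W)
n=24: W (go to 21, an L position)
n=25: L (options 20(W), 24(W) are all W)
n=26: W (go to 13, an L position)
n=27: L (options 18(W), 24(W), 26(W) are all W)
n=28: W (go to 21, an L position)
n=29: L (sole option 28(W) is W)
n=30: W (go to 15, an L position)
n=31: L (sole option 30(W) is W)
n=32: W (go to 31, an L position)
n=33: L (options 22(W), 30(W), 32(W) are all W)
n=34: W (go to 17, an L position)
n=35: L (options 28(W), 30(W), 34(W) are all W)
L entries with 1 ≤ n ≤ 35 (n=0 is outside the asked range and is not counted): n = 2, 5, 7, 9, 11, 13, 15, 17, 19, 21, 23, 25, 27, 29, 31, 33, 35; that makes 17.

17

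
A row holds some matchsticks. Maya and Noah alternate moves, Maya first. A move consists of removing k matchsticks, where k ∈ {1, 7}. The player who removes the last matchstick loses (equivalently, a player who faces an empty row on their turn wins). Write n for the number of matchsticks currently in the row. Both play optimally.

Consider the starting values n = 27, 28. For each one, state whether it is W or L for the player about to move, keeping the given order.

27: L, 28: W

Classify positions by backward induction: terminal positions (no move available) are W. From any other position, the mover wins iff some move reaches an L.
n=0: no move; the opponent has just taken the last matchstick and therefore loses → W
n=1: the only move is to 0(W), a W ⇒ L
n=2: can move to 1, which is L ⇒ W
n=3: the only move is to 2(W), a W ⇒ L
n=4: can move to 3, which is L ⇒ W
n=5: the only move is to 4(W), a W ⇒ L
n=6: can move to 5, which is L ⇒ W
n=7: moves to 6(W), 0(W); every one is W ⇒ L
n=8: can move to 7, which is L ⇒ W
n=9: moves to 8(W), 2(W); every one is W ⇒ L
n=10: can move to 9, which is L ⇒ W
n=11: moves to 10(W), 4(W); every one is W ⇒ L
n=12: can move to 11, which is L ⇒ W
n=13: moves to 12(W), 6(W); every one is W ⇒ L
n=14: can move to 13, which is L ⇒ W
n=15: moves to 14(W), 8(W); every one is W ⇒ L
n=16: can move to 15, which is L ⇒ W
n=17: moves to 16(W), 10(W); every one is W ⇒ L
n=18: can move to 17, which is L ⇒ W
n=19: moves to 18(W), 12(W); every one is W ⇒ L
n=20: can move to 19, which is L ⇒ W
n=21: moves to 20(W), 14(W); every one is W ⇒ L
n=22: can move to 21, which is L ⇒ W
n=23: moves to 22(W), 16(W); every one is W ⇒ L
n=24: can move to 23, which is L ⇒ W
n=25: moves to 24(W), 18(W); every one is W ⇒ L
n=26: can move to 25, which is L ⇒ W
n=27: moves to 26(W), 20(W); every one is W ⇒ L
n=28: can move to 27, which is L ⇒ W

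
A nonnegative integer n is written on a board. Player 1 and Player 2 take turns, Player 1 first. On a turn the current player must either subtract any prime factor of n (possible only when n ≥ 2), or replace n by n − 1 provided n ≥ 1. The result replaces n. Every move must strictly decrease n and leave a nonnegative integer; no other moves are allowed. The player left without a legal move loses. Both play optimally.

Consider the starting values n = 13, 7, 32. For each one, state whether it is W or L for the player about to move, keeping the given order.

13: W, 7: W, 32: L

Compute win/loss labels from the base case upward. A position with no move is L. Any other position is W if it can reach an L in one move, else L.
n=0: no move → L
n=1: W (go to 0, an L position)
n=2: W (go to 0, an L position)
n=3: W (go to 0, an L position)
n=4: L (options 2(W), 3(W) are all W)
n=5: W (go to 0, an L position)
n=6: W (go to 4, an L position)
n=7: W (go to 0, an L position)
n=8: L (options 6(W), 7(W) are all W)
n=9: W (go to 8, an L position)
n=10: W (go to 8, an L position)
n=11: W (go to 0, an L position)
n=12: L (options 9(W), 10(W), 11(W) are all W)
n=13: W (go to 0, an L position)
n=14: W (go to 12, an L position)
n=15: W (go to 12, an L position)
n=16: L (options 14(W), 15(W) are all W)
n=17: W (go to 0, an L position)
n=18: W (go to 16, an L position)
n=19: W (go to 0, an L position)
n=20: L (options 15(W), 18(W), 19(W) are all W)
n=21: W (go to 20, an L position)
n=22: W (go to 20, an L position)
n=23: W (go to 0, an L position)
n=24: L (options 21(W), 22(W), 23(W) are all W)
n=25: W (go to 20, an L position)
n=26: W (go to 24, an L position)
n=27: W (go to 24, an L position)
n=28: L (options 21(W), 26(W), 27(W) are all W)
n=29: W (go to 0, an L position)
n=30: W (go to 28, an L position)
n=31: W (go to 0, an L position)
n=32: L (options 30(W), 31(W) are all W)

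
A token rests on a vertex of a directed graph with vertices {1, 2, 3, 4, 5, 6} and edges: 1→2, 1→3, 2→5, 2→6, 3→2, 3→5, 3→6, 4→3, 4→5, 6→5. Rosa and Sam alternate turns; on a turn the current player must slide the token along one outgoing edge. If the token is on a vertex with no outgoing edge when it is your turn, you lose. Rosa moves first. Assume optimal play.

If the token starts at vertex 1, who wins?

Compute win/loss labels from the base case upward. A position with no move is L. Any other position is W if it can reach an L in one move, else L.
Every edge goes from a vertex to one that appears earlier in the order 5, 6, 2, 3, 1, 4, so processing vertices in that order labels each vertex after all of its successors.
5: no outgoing edge → L
6: →5(L), so W
2: →5(L), so W
3: →5(L), so W
1: →3(W), 2(W) — all W, so L
4: →5(L), so W
Every move from 1 reaches a W position, so the mover loses.

Sam wins.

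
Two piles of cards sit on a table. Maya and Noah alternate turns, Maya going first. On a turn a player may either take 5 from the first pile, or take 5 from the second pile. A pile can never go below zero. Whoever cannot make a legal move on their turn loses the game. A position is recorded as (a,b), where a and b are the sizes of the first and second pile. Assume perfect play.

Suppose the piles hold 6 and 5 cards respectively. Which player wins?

Noah wins.

Label each position W (a win for the player to move) or L (a loss). A position with no legal move is L; any other position is W exactly when some move reaches an L, and L when every move reaches a W.
No move ever increases a pile, so every position that can arise here has a ≤ 6 and b ≤ 5; it is enough to label the cells with 0 ≤ a ≤ 6 and 0 ≤ b ≤ 5.
Every move lowers a or b (never raises either), so fill the grid row by row in increasing a, and left to right within a row: each cell's successors are then already labelled.
      b=0  b=1  b=2  b=3  b=4  b=5
a=0:    L    L    L    L    L    W
a=1:    L    L    L    L    L    W
a=2:    L    L    L    L    L    W
a=3:    L    L    L    L    L    W
a=4:    L    L    L    L    L    W
a=5:    W    W    W    W    W    L
a=6:    W    W    W    W    W    L
Cells with no legal move (terminal, hence L): (0,0), (0,1), (0,2), (0,3), (0,4), (1,0), (1,1), (1,2), (1,3), (1,4), (2,0), (2,1), (2,2), (2,3), (2,4), (3,0), (3,1), (3,2), (3,3), (3,4), (4,0), (4,1), (4,2), (4,3), (4,4).
The remaining L cells, each justified by listing all of its moves:
(5,5): →(0,5)(W), (5,0)(W) — all W, so L
(6,5): →(1,5)(W), (6,0)(W) — all W, so L
Every other cell has at least one move into one of the L cells above, so it is W.
Every move from (6,5) reaches a W position, so the mover loses.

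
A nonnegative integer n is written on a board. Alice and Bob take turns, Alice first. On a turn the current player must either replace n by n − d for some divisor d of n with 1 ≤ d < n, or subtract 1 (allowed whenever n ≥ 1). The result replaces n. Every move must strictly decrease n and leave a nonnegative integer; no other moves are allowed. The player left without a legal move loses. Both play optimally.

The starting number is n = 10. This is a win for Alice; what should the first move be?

Move to 5.

Compute win/loss labels from the base case upward. A position with no move is L. Any other position is W if it can reach an L in one move, else L.
n=0: no move → L
n=1: can move to 0, which is L ⇒ W
n=2: the only move is to 1(W), a W ⇒ L
n=3: can move to 2, which is L ⇒ W
n=4: can move to 2, which is L ⇒ W
n=5: the only move is to 4(W), a W ⇒ L
n=6: can move to 5, which is L ⇒ W
n=7: the only move is to 6(W), a W ⇒ L
n=8: can move to 7, which is L ⇒ W
n=9: moves to 6(W), 8(W); every one is W ⇒ L
n=10: can move to 5, which is L ⇒ W
From 10, the L positions reachable in one move are: 5, 9. Any move reaching one of these is winning.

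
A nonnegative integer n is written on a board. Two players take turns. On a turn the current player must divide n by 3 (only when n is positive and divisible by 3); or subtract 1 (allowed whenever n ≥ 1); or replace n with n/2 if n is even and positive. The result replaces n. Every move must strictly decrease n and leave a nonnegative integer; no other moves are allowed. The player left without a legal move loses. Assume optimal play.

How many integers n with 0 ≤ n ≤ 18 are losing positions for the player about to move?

8

Compute win/loss labels from the base case upward. A position with no move is L. Any other position is W if it can reach an L in one move, else L.
n=0: no move → L
n=1: W (go to 0, an L position)
n=2: L (sole option 1(W) is W)
n=3: W (go to 2, an L position)
n=4: W (go to 2, an L position)
n=5: L (sole option 4(W) is W)
n=6: W (go to 2, an L position)
n=7: L (sole option 6(W) is W)
n=8: W (go to 7, an L position)
n=9: L (options 3(W), 8(W) are all W)
n=10: W (go to 5, an L position)
n=11: L (sole option 10(W) is W)
n=12: W (go to 11, an L position)
n=13: L (sole option 12(W) is W)
n=14: W (go to 7, an L position)
n=15: W (go to 5, an L position)
n=16: L (options 8(W), 15(W) are all W)
n=17: W (go to 16, an L position)
n=18: W (go to 9, an L position)
L entries with 0 ≤ n ≤ 18: n = 0, 2, 5, 7, 9, 11, 13, 16; that makes 8.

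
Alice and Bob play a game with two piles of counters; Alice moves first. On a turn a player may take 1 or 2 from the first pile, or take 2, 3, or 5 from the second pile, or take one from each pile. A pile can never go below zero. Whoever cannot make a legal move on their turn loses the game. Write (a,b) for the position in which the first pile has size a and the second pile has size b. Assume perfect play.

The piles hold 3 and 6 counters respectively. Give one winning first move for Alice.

Move to (2,6).

Work bottom-up. With no move the player to move loses. Otherwise the position is W if at least one move leads to an L position for the opponent, and L if every move leads to a W.
No move ever increases a pile, so every position that can arise here has a ≤ 3 and b ≤ 6; it is enough to label the cells with 0 ≤ a ≤ 3 and 0 ≤ b ≤ 6.
Every move lowers a or b (never raises either), so fill the grid row by row in increasing a, and left to right within a row: each cell's successors are then already labelled.
      b=0  b=1  b=2  b=3  b=4  b=5  b=6
a=0:    L    L    W    W    W    W    W
a=1:    W    W    W    L    L    W    W
a=2:    W    W    L    W    W    W    L
a=3:    L    L    W    W    W    W    W
Cells with no legal move (terminal, hence L): (0,0), (0,1).
The remaining L cells, each justified by listing all of its moves:
(1,3): L (options (0,3)(W), (1,1)(W), (1,0)(W), (0,2)(W) are all W)
(1,4): L (options (0,4)(W), (1,2)(W), (1,1)(W), (0,3)(W) are all W)
(2,2): L (options (1,2)(W), (0,2)(W), (2,0)(W), (1,1)(W) are all W)
(2,6): L (options (1,6)(W), (0,6)(W), (2,4)(W), (2,3)(W), (2,1)(W), (1,5)(W) are all W)
(3,0): L (options (2,0)(W), (1,0)(W) are all W)
(3,1): L (options (2,1)(W), (1,1)(W), (2,0)(W) are all W)
Every other cell has at least one move into one of the L cells above, so it is W.
From (3,6), the L positions reachable in one move are: (2,6), (3,1). Any move reaching one of these is winning.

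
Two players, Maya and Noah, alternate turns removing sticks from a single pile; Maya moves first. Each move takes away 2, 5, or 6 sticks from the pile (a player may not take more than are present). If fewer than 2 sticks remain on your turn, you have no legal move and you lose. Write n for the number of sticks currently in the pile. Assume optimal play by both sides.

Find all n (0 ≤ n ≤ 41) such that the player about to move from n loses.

0, 1, 4, 8, 11, 12, 15, 19, 22, 23, 26, 30, 33, 34, 37, 41

Label each position W (a win for the player to move) or L (a loss). A position with no legal move is L; any other position is W exactly when some move reaches an L, and L when every move reaches a W.
n=0: no move → L
n=1: no move → L
n=2: →0(L), so W
n=3: →1(L), so W
n=4: →2(W) only, which is W, so L
n=5: →0(L), so W
n=6: →4(L), so W
n=7: →1(L), so W
n=8: →6(W), 3(W), 2(W) — all W, so L
n=9: →4(L), so W
n=10: →8(L), so W
n=11: →9(W), 6(W), 5(W) — all W, so L
n=12: →10(W), 7(W), 6(W) — all W, so L
n=13: →11(L), so W
n=14: →12(L), so W
n=15: →13(W), 10(W), 9(W) — all W, so L
n=16: →11(L), so W
n=17: →15(L), so W
n=18: →12(L), so W
n=19: →17(W), 14(W), 13(W) — all W, so L
n=20: →15(L), so W
n=21: →19(L), so W
n=22: →20(W), 17(W), 16(W) — all W, so L
n=23: →21(W), 18(W), 17(W) — all W, so L
n=24: →22(L), so W
n=25: →23(L), so W
n=26: →24(W), 21(W), 20(W) — all W, so L
n=27: →22(L), so W
n=28: →26(L), so W
n=29: →23(L), so W
n=30: →28(W), 25(W), 24(W) — all W, so L
n=31: →26(L), so W
n=32: →30(L), so W
n=33: →31(W), 28(W), 27(W) — all W, so L
n=34: →32(W), 29(W), 28(W) — all W, so L
n=35: →33(L), so W
n=36: →34(L), so W
n=37: →35(W), 32(W), 31(W) — all W, so L
n=38: →33(L), so W
n=39: →37(L), so W
n=40: →34(L), so W
n=41: →39(W), 36(W), 35(W) — all W, so L
The losing starting values of n are exactly the entries labelled L in this table (16 of them).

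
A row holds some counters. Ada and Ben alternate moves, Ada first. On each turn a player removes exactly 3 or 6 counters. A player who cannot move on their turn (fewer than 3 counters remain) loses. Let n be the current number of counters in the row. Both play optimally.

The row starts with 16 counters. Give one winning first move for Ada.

Use the standard recursion: the mover loses at a terminal position; elsewhere, the mover wins exactly when some move hands the opponent an L position.
n=0: no move → L
n=1: no move → L
n=2: no move → L
n=3: →0(L), so W
n=4: →1(L), so W
n=5: →2(L), so W
n=6: →0(L), so W
n=7: →1(L), so W
n=8: →2(L), so W
n=9: →6(W), 3(W) — all W, so L
n=10: →7(W), 4(W) — all W, so L
n=11: →8(W), 5(W) — all W, so L
n=12: →9(L), so W
n=13: →10(L), so W
n=14: →11(L), so W
n=15: →9(L), so W
n=16: →10(L), so W
From 16, the L positions reachable in one move are: 10.

Remove 6, leaving 10.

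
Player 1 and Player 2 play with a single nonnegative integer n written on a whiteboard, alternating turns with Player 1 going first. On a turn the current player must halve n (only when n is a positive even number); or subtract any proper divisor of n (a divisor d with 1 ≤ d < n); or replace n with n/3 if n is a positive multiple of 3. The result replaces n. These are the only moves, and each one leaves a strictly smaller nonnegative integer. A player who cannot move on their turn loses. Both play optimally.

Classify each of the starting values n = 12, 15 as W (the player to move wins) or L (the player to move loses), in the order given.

12: W, 15: L

Use the standard recursion: the mover loses at a terminal position; elsewhere, the mover wins exactly when some move hands the opponent an L position.
n=0: no move → L
n=1: no move → L
n=2: can move to 1, which is L ⇒ W
n=3: can move to 1, which is L ⇒ W
n=4: moves to 2(W), 3(W); every one is W ⇒ L
n=5: can move to 4, which is L ⇒ W
n=6: can move to 4, which is L ⇒ W
n=7: the only move is to 6(W), a W ⇒ L
n=8: can move to 4, which is L ⇒ W
n=9: moves to 3(W), 6(W), 8(W); every one is W ⇒ L
n=10: can move to 9, which is L ⇒ W
n=11: the only move is to 10(W), a W ⇒ L
n=12: can move to 4, which is L ⇒ W
n=13: the only move is to 12(W), a W ⇒ L
n=14: can move to 7, which is L ⇒ W
n=15: moves to 5(W), 10(W), 12(W), 14(W); every one is W ⇒ L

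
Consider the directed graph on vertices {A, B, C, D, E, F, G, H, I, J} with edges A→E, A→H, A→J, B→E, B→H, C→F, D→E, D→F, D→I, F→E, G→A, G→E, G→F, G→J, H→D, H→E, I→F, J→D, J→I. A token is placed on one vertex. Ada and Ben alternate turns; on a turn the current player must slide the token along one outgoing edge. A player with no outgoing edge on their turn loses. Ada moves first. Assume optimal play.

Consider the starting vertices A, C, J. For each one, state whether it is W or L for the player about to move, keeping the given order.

Positions with no move are L. A position that does have a move is losing for the player to move precisely when every available move leads to a winning position for the opponent. Fill in the labels:
Every edge goes from a vertex to one that appears earlier in the order E, F, I, D, H, J, C, B, A, G, so processing vertices in that order labels each vertex after all of its successors.
E: no outgoing edge → L
F: reaches L-position E → W
I: only reaches F(W), which is W → L
D: reaches L-position I → W
H: reaches L-position E → W
J: reaches L-position I → W
C: only reaches F(W), which is W → L
B: reaches L-position E → W
A: reaches L-position E → W
G: reaches L-position E → W

A: W, C: L, J: W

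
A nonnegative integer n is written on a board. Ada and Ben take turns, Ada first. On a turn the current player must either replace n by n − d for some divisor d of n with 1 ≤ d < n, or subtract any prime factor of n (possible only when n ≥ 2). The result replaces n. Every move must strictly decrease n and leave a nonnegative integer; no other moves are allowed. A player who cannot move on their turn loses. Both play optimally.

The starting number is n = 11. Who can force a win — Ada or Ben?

Ada wins.

Use the standard recursion: the mover loses at a terminal position; elsewhere, the mover wins exactly when some move hands the opponent an L position.
n=0: no move → L
n=1: no move → L
n=2: →0(L), so W
n=3: →0(L), so W
n=4: →2(W), 3(W) — all W, so L
n=5: →0(L), so W
n=6: →4(L), so W
n=7: →0(L), so W
n=8: →4(L), so W
n=9: →6(W), 8(W) — all W, so L
n=10: →9(L), so W
n=11: →0(L), so W
From 11 Ada can move to 0, reaching an L position.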